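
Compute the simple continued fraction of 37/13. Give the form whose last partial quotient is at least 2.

[2; 1, 5, 2]

37 = 2·13 + 11
13 = 1·11 + 2
11 = 5·2 + 1
2 = 2·1 + 0  (stop)
So 37/13 = [2; 1, 5, 2].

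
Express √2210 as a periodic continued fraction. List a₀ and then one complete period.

[47; 94]

a₀ = ⌊√2210⌋ = 47.
With m₀=0, d₀=1 and mₖ₊₁ = dₖaₖ − mₖ, dₖ₊₁ = (n − mₖ₊₁²)/dₖ, aₖ₊₁ = ⌊(a₀+mₖ₊₁)/dₖ₊₁⌋:
  k=1: m=47, d=1, a=94
d=1 and a=2a₀=94 at k=1, so the next step gives (m, d) = (47, 1) again — its k=1 value — and the period has length 1.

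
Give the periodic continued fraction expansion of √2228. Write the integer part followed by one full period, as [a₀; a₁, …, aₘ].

a₀ = ⌊√2228⌋ = 47.
With m₀=0, d₀=1 and mₖ₊₁ = dₖaₖ − mₖ, dₖ₊₁ = (n − mₖ₊₁²)/dₖ, aₖ₊₁ = ⌊(a₀+mₖ₊₁)/dₖ₊₁⌋:
  k=1: m=47, d=19, a=4
  k=2: m=29, d=73, a=1
  k=3: m=44, d=4, a=22
  k=4: m=44, d=73, a=1
  k=5: m=29, d=19, a=4
  k=6: m=47, d=1, a=94
d=1 and a=2a₀=94 at k=6, so the next step gives (m, d) = (47, 19) again — its k=1 value — and the period has length 6.

[47; 4, 1, 22, 1, 4, 94]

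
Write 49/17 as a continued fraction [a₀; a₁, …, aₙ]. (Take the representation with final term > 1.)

49 = 2*17 + 15
17 = 1*15 + 2
15 = 7*2 + 1
2 = 2*1 + 0  (stop)
So 49/17 = [2; 1, 7, 2].

[2; 1, 7, 2]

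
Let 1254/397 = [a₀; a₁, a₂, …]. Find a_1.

1254 = 3·397 + 63   →  a_0 = 3
397 = 6·63 + 19   →  a_1 = 6

6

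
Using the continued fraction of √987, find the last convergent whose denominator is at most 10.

157/5

√987 = [31; 2, 2, 2, 62, …] (period length 4).
Convergents:
  p_0/q_0 = 31/1
  p_1/q_1 = 63/2
  p_2/q_2 = 157/5
  p_3/q_3 = 377/12
q_2 = 5 ≤ 10 < 12 = q_3, so the answer is 157/5.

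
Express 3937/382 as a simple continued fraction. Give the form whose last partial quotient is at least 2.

3937 = 10*382 + 117
382 = 3*117 + 31
117 = 3*31 + 24
31 = 1*24 + 7
24 = 3*7 + 3
7 = 2*3 + 1
3 = 3*1 + 0  (stop)
So 3937/382 = [10; 3, 3, 1, 3, 2, 3].

[10; 3, 3, 1, 3, 2, 3]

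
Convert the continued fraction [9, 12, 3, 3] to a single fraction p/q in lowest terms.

Fold from the inside: start with 3/1.
  3 + 1/3 = 10/3
  12 + 3/10 = 123/10
  9 + 10/123 = 1117/123

1117/123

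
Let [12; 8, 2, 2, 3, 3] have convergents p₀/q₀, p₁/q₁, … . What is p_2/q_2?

Using pₖ = aₖpₖ₋₁ + pₖ₋₂, qₖ = aₖqₖ₋₁ + qₖ₋₂ (with p₋₁=1, p₋₂=0, q₋₁=0, q₋₂=1):
  k=0: a=12, p=12, q=1
  k=1: a=8, p=97, q=8
  k=2: a=2, p=206, q=17

206/17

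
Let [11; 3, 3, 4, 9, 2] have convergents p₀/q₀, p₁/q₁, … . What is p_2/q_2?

Using pₖ = aₖpₖ₋₁ + pₖ₋₂, qₖ = aₖqₖ₋₁ + qₖ₋₂ (with p₋₁=1, p₋₂=0, q₋₁=0, q₋₂=1):
  k=0: a=11, p=11, q=1
  k=1: a=3, p=34, q=3
  k=2: a=3, p=113, q=10

113/10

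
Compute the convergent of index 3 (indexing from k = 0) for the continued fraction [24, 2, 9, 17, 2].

7954/325

Using pₖ = aₖpₖ₋₁ + pₖ₋₂, qₖ = aₖqₖ₋₁ + qₖ₋₂ (with p₋₁=1, p₋₂=0, q₋₁=0, q₋₂=1):
  k=0: a=24, p=24, q=1
  k=1: a=2, p=49, q=2
  k=2: a=9, p=465, q=19
  k=3: a=17, p=7954, q=325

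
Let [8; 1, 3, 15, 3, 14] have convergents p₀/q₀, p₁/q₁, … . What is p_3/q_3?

534/61

Using pₖ = aₖpₖ₋₁ + pₖ₋₂, qₖ = aₖqₖ₋₁ + qₖ₋₂ (with p₋₁=1, p₋₂=0, q₋₁=0, q₋₂=1):
  k=0: a=8, p=8, q=1
  k=1: a=1, p=9, q=1
  k=2: a=3, p=35, q=4
  k=3: a=15, p=534, q=61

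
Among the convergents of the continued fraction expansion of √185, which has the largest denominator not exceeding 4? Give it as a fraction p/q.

√185 = [13; 1, 1, 1, 1, 26, …] (period length 5).
Convergents:
  p_0/q_0 = 13/1
  p_1/q_1 = 14/1
  p_2/q_2 = 27/2
  p_3/q_3 = 41/3
  p_4/q_4 = 68/5
q_3 = 3 ≤ 4 < 5 = q_4, so the answer is 41/3.

41/3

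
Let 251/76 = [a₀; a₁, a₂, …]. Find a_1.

251 = 3·76 + 23   →  a_0 = 3
76 = 3·23 + 7   →  a_1 = 3

3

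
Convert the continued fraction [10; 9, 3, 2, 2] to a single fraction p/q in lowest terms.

Fold from the inside: start with 2/1.
  2 + 1/2 = 5/2
  3 + 2/5 = 17/5
  9 + 5/17 = 158/17
  10 + 17/158 = 1597/158

1597/158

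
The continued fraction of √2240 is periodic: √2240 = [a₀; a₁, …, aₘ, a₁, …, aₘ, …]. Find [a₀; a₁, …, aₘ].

[47; 3, 23, 3, 94]

a₀ = ⌊√2240⌋ = 47.
With m₀=0, d₀=1 and mₖ₊₁ = dₖaₖ − mₖ, dₖ₊₁ = (n − mₖ₊₁²)/dₖ, aₖ₊₁ = ⌊(a₀+mₖ₊₁)/dₖ₊₁⌋:
  k=1: m=47, d=31, a=3
  k=2: m=46, d=4, a=23
  k=3: m=46, d=31, a=3
  k=4: m=47, d=1, a=94
d=1 and a=2a₀=94 at k=4, so the next step gives (m, d) = (47, 31) again — its k=1 value — and the period has length 4.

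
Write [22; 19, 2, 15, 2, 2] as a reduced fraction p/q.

Fold from the inside: start with 2/1.
  2 + 1/2 = 5/2
  15 + 2/5 = 77/5
  2 + 5/77 = 159/77
  19 + 77/159 = 3098/159
  22 + 159/3098 = 68315/3098

68315/3098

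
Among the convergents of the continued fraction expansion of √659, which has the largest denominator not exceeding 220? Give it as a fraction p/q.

√659 = [25; 1, 2, 25, 2, 1, 50, …] (period length 6).
Convergents:
  p_0/q_0 = 25/1
  p_1/q_1 = 26/1
  p_2/q_2 = 77/3
  p_3/q_3 = 1951/76
  p_4/q_4 = 3979/155
  p_5/q_5 = 5930/231
q_4 = 155 ≤ 220 < 231 = q_5, so the answer is 3979/155.

3979/155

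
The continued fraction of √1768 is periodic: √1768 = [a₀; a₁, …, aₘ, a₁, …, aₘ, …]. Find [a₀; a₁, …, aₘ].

a₀ = ⌊√1768⌋ = 42.
With m₀=0, d₀=1 and mₖ₊₁ = dₖaₖ − mₖ, dₖ₊₁ = (n − mₖ₊₁²)/dₖ, aₖ₊₁ = ⌊(a₀+mₖ₊₁)/dₖ₊₁⌋:
  k=1: m=42, d=4, a=21
  k=2: m=42, d=1, a=84
d=1 and a=2a₀=84 at k=2, so the next step gives (m, d) = (42, 4) again — its k=1 value — and the period has length 2.

[42; 21, 84]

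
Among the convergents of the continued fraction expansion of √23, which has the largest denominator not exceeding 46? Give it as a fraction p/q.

211/44

√23 = [4; 1, 3, 1, 8, …] (period length 4).
Convergents:
  p_0/q_0 = 4/1
  p_1/q_1 = 5/1
  p_2/q_2 = 19/4
  p_3/q_3 = 24/5
  p_4/q_4 = 211/44
  p_5/q_5 = 235/49
q_4 = 44 ≤ 46 < 49 = q_5, so the answer is 211/44.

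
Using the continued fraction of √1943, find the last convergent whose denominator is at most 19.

573/13

√1943 = [44; 12, 1, 1, 2, 1, 1, 12, 88, …] (period length 8).
Convergents:
  p_0/q_0 = 44/1
  p_1/q_1 = 529/12
  p_2/q_2 = 573/13
  p_3/q_3 = 1102/25
q_2 = 13 ≤ 19 < 25 = q_3, so the answer is 573/13.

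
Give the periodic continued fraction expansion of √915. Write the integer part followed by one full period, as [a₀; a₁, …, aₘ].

a₀ = ⌊√915⌋ = 30.
With m₀=0, d₀=1 and mₖ₊₁ = dₖaₖ − mₖ, dₖ₊₁ = (n − mₖ₊₁²)/dₖ, aₖ₊₁ = ⌊(a₀+mₖ₊₁)/dₖ₊₁⌋:
  k=1: m=30, d=15, a=4
  k=2: m=30, d=1, a=60
d=1 and a=2a₀=60 at k=2, so the next step gives (m, d) = (30, 15) again — its k=1 value — and the period has length 2.

[30; 4, 60]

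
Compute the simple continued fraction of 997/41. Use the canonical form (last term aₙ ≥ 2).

[24; 3, 6, 2]

997 = 24×41 + 13
41 = 3×13 + 2
13 = 6×2 + 1
2 = 2×1 + 0  (stop)
So 997/41 = [24; 3, 6, 2].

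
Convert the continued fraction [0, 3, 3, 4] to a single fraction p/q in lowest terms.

13/43

Using pₖ = aₖpₖ₋₁ + pₖ₋₂ and qₖ = aₖqₖ₋₁ + qₖ₋₂:
  k=0: a=0, p=0, q=1
  k=1: a=3, p=1, q=3
  k=2: a=3, p=3, q=10
  k=3: a=4, p=13, q=43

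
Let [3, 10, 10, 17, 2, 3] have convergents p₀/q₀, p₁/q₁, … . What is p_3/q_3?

5352/1727

Using pₖ = aₖpₖ₋₁ + pₖ₋₂, qₖ = aₖqₖ₋₁ + qₖ₋₂ (with p₋₁=1, p₋₂=0, q₋₁=0, q₋₂=1):
  k=0: a=3, p=3, q=1
  k=1: a=10, p=31, q=10
  k=2: a=10, p=313, q=101
  k=3: a=17, p=5352, q=1727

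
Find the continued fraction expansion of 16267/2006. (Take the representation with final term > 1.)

16267 = 8·2006 + 219
2006 = 9·219 + 35
219 = 6·35 + 9
35 = 3·9 + 8
9 = 1·8 + 1
8 = 8·1 + 0  (stop)
So 16267/2006 = [8; 9, 6, 3, 1, 8].

[8; 9, 6, 3, 1, 8]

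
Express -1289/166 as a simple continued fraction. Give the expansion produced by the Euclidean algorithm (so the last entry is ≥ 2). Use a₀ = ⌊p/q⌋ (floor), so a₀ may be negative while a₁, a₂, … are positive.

-1289 = -8·166 + 39
166 = 4·39 + 10
39 = 3·10 + 9
10 = 1·9 + 1
9 = 9·1 + 0  (stop)
So -1289/166 = [-8; 4, 3, 1, 9].

[-8; 4, 3, 1, 9]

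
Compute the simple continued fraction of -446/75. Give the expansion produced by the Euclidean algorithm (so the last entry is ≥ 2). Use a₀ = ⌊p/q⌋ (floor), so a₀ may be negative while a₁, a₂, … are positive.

[-6; 18, 1, 3]

-446 = -6·75 + 4
75 = 18·4 + 3
4 = 1·3 + 1
3 = 3·1 + 0  (stop)
So -446/75 = [-6; 18, 1, 3].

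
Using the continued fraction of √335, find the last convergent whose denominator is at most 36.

604/33

√335 = [18; 3, 3, 3, 36, …] (period length 4).
Convergents:
  p_0/q_0 = 18/1
  p_1/q_1 = 55/3
  p_2/q_2 = 183/10
  p_3/q_3 = 604/33
  p_4/q_4 = 21927/1198
q_3 = 33 ≤ 36 < 1198 = q_4, so the answer is 604/33.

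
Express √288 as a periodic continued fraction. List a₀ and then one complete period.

a₀ = ⌊√288⌋ = 16.
With m₀=0, d₀=1 and mₖ₊₁ = dₖaₖ − mₖ, dₖ₊₁ = (n − mₖ₊₁²)/dₖ, aₖ₊₁ = ⌊(a₀+mₖ₊₁)/dₖ₊₁⌋:
  k=1: m=16, d=32, a=1
  k=2: m=16, d=1, a=32
d=1 and a=2a₀=32 at k=2, so the next step gives (m, d) = (16, 32) again — its k=1 value — and the period has length 2.

[16; 1, 32]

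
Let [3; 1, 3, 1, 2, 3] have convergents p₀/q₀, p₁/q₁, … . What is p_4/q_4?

Using pₖ = aₖpₖ₋₁ + pₖ₋₂, qₖ = aₖqₖ₋₁ + qₖ₋₂ (with p₋₁=1, p₋₂=0, q₋₁=0, q₋₂=1):
  k=0: a=3, p=3, q=1
  k=1: a=1, p=4, q=1
  k=2: a=3, p=15, q=4
  k=3: a=1, p=19, q=5
  k=4: a=2, p=53, q=14

53/14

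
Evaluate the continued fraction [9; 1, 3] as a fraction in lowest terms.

39/4

Using pₖ = aₖpₖ₋₁ + pₖ₋₂ and qₖ = aₖqₖ₋₁ + qₖ₋₂:
  k=0: a=9, p=9, q=1
  k=1: a=1, p=10, q=1
  k=2: a=3, p=39, q=4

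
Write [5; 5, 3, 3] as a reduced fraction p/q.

Using pₖ = aₖpₖ₋₁ + pₖ₋₂ and qₖ = aₖqₖ₋₁ + qₖ₋₂:
  k=0: a=5, p=5, q=1
  k=1: a=5, p=26, q=5
  k=2: a=3, p=83, q=16
  k=3: a=3, p=275, q=53

275/53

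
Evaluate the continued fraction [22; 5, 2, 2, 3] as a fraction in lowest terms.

Using pₖ = aₖpₖ₋₁ + pₖ₋₂ and qₖ = aₖqₖ₋₁ + qₖ₋₂:
  k=0: a=22, p=22, q=1
  k=1: a=5, p=111, q=5
  k=2: a=2, p=244, q=11
  k=3: a=2, p=599, q=27
  k=4: a=3, p=2041, q=92

2041/92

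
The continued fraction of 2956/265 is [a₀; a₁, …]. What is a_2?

2

2956 = 11·265 + 41   →  a_0 = 11
265 = 6·41 + 19   →  a_1 = 6
41 = 2·19 + 3   →  a_2 = 2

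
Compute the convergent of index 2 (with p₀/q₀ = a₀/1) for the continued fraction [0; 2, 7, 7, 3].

7/15

Using pₖ = aₖpₖ₋₁ + pₖ₋₂, qₖ = aₖqₖ₋₁ + qₖ₋₂ (with p₋₁=1, p₋₂=0, q₋₁=0, q₋₂=1):
  k=0: a=0, p=0, q=1
  k=1: a=2, p=1, q=2
  k=2: a=7, p=7, q=15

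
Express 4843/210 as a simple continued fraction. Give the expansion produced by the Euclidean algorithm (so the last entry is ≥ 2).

[23; 16, 6, 2]

4843 = 23·210 + 13
210 = 16·13 + 2
13 = 6·2 + 1
2 = 2·1 + 0  (stop)
So 4843/210 = [23; 16, 6, 2].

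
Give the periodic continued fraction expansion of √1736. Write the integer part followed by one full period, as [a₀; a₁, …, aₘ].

a₀ = ⌊√1736⌋ = 41.
With m₀=0, d₀=1 and mₖ₊₁ = dₖaₖ − mₖ, dₖ₊₁ = (n − mₖ₊₁²)/dₖ, aₖ₊₁ = ⌊(a₀+mₖ₊₁)/dₖ₊₁⌋:
  k=1: m=41, d=55, a=1
  k=2: m=14, d=28, a=1
  k=3: m=14, d=55, a=1
  k=4: m=41, d=1, a=82
d=1 and a=2a₀=82 at k=4, so the next step gives (m, d) = (41, 55) again — its k=1 value — and the period has length 4.

[41; 1, 1, 1, 82]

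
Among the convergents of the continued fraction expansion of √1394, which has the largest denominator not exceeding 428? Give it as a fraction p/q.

√1394 = [37; 2, 1, 36, 1, 2, 74, …] (period length 6).
Convergents:
  p_0/q_0 = 37/1
  p_1/q_1 = 75/2
  p_2/q_2 = 112/3
  p_3/q_3 = 4107/110
  p_4/q_4 = 4219/113
  p_5/q_5 = 12545/336
  p_6/q_6 = 932549/24977
q_5 = 336 ≤ 428 < 24977 = q_6, so the answer is 12545/336.

12545/336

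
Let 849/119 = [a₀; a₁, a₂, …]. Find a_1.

7

849 = 7·119 + 16   →  a_0 = 7
119 = 7·16 + 7   →  a_1 = 7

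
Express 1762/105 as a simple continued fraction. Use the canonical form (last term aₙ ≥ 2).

[16; 1, 3, 1, 1, 3, 3]

1762 = 16·105 + 82
105 = 1·82 + 23
82 = 3·23 + 13
23 = 1·13 + 10
13 = 1·10 + 3
10 = 3·3 + 1
3 = 3·1 + 0  (stop)
So 1762/105 = [16; 1, 3, 1, 1, 3, 3].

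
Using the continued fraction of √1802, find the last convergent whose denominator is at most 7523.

√1802 = [42; 2, 4, 2, 84, …] (period length 4).
Convergents:
  p_0/q_0 = 42/1
  p_1/q_1 = 85/2
  p_2/q_2 = 382/9
  p_3/q_3 = 849/20
  p_4/q_4 = 71698/1689
  p_5/q_5 = 144245/3398
  p_6/q_6 = 648678/15281
q_5 = 3398 ≤ 7523 < 15281 = q_6, so the answer is 144245/3398.

144245/3398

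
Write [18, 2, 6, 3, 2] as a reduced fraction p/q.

1754/95

Fold from the inside: start with 2/1.
  3 + 1/2 = 7/2
  6 + 2/7 = 44/7
  2 + 7/44 = 95/44
  18 + 44/95 = 1754/95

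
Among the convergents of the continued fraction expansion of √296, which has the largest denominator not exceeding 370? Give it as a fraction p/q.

3699/215

√296 = [17; 4, 1, 7, 1, 4, 34, …] (period length 6).
Convergents:
  p_0/q_0 = 17/1
  p_1/q_1 = 69/4
  p_2/q_2 = 86/5
  p_3/q_3 = 671/39
  p_4/q_4 = 757/44
  p_5/q_5 = 3699/215
  p_6/q_6 = 126523/7354
q_5 = 215 ≤ 370 < 7354 = q_6, so the answer is 3699/215.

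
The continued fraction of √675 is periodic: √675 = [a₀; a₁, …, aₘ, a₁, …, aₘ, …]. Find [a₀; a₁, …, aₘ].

a₀ = ⌊√675⌋ = 25.
With m₀=0, d₀=1 and mₖ₊₁ = dₖaₖ − mₖ, dₖ₊₁ = (n − mₖ₊₁²)/dₖ, aₖ₊₁ = ⌊(a₀+mₖ₊₁)/dₖ₊₁⌋:
  k=1: m=25, d=50, a=1
  k=2: m=25, d=1, a=50
d=1 and a=2a₀=50 at k=2, so the next step gives (m, d) = (25, 50) again — its k=1 value — and the period has length 2.

[25; 1, 50]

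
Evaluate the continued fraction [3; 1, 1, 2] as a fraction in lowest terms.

18/5

Fold from the inside: start with 2/1.
  1 + 1/2 = 3/2
  1 + 2/3 = 5/3
  3 + 3/5 = 18/5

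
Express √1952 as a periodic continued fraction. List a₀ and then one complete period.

a₀ = ⌊√1952⌋ = 44.
With m₀=0, d₀=1 and mₖ₊₁ = dₖaₖ − mₖ, dₖ₊₁ = (n − mₖ₊₁²)/dₖ, aₖ₊₁ = ⌊(a₀+mₖ₊₁)/dₖ₊₁⌋:
  k=1: m=44, d=16, a=5
  k=2: m=36, d=41, a=1
  k=3: m=5, d=47, a=1
  k=4: m=42, d=4, a=21
  k=5: m=42, d=47, a=1
  k=6: m=5, d=41, a=1
  k=7: m=36, d=16, a=5
  k=8: m=44, d=1, a=88
d=1 and a=2a₀=88 at k=8, so the next step gives (m, d) = (44, 16) again — its k=1 value — and the period has length 8.

[44; 5, 1, 1, 21, 1, 1, 5, 88]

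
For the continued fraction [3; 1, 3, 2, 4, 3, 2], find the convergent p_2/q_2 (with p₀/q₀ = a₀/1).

15/4

Using pₖ = aₖpₖ₋₁ + pₖ₋₂, qₖ = aₖqₖ₋₁ + qₖ₋₂ (with p₋₁=1, p₋₂=0, q₋₁=0, q₋₂=1):
  k=0: a=3, p=3, q=1
  k=1: a=1, p=4, q=1
  k=2: a=3, p=15, q=4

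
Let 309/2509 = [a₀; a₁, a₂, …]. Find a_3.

2

309 = 0·2509 + 309   →  a_0 = 0
2509 = 8·309 + 37   →  a_1 = 8
309 = 8·37 + 13   →  a_2 = 8
37 = 2·13 + 11   →  a_3 = 2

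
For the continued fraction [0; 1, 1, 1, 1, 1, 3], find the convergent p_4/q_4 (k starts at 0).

3/5

Using pₖ = aₖpₖ₋₁ + pₖ₋₂, qₖ = aₖqₖ₋₁ + qₖ₋₂ (with p₋₁=1, p₋₂=0, q₋₁=0, q₋₂=1):
  k=0: a=0, p=0, q=1
  k=1: a=1, p=1, q=1
  k=2: a=1, p=1, q=2
  k=3: a=1, p=2, q=3
  k=4: a=1, p=3, q=5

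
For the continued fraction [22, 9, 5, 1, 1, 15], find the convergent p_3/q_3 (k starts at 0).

1216/55

Using pₖ = aₖpₖ₋₁ + pₖ₋₂, qₖ = aₖqₖ₋₁ + qₖ₋₂ (with p₋₁=1, p₋₂=0, q₋₁=0, q₋₂=1):
  k=0: a=22, p=22, q=1
  k=1: a=9, p=199, q=9
  k=2: a=5, p=1017, q=46
  k=3: a=1, p=1216, q=55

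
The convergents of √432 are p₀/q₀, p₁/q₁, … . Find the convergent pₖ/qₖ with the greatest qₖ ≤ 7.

√432 = [20; 1, 3, 1, 1, 1, 3, 1, 40, …] (period length 8).
Convergents:
  p_0/q_0 = 20/1
  p_1/q_1 = 21/1
  p_2/q_2 = 83/4
  p_3/q_3 = 104/5
  p_4/q_4 = 187/9
q_3 = 5 ≤ 7 < 9 = q_4, so the answer is 104/5.

104/5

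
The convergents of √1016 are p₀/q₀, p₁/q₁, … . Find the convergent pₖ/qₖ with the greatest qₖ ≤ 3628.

√1016 = [31; 1, 6, 1, 62, …] (period length 4).
Convergents:
  p_0/q_0 = 31/1
  p_1/q_1 = 32/1
  p_2/q_2 = 223/7
  p_3/q_3 = 255/8
  p_4/q_4 = 16033/503
  p_5/q_5 = 16288/511
  p_6/q_6 = 113761/3569
  p_7/q_7 = 130049/4080
q_6 = 3569 ≤ 3628 < 4080 = q_7, so the answer is 113761/3569.

113761/3569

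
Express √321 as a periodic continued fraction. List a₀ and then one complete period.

[17; 1, 10, 1, 34]

a₀ = ⌊√321⌋ = 17.
With m₀=0, d₀=1 and mₖ₊₁ = dₖaₖ − mₖ, dₖ₊₁ = (n − mₖ₊₁²)/dₖ, aₖ₊₁ = ⌊(a₀+mₖ₊₁)/dₖ₊₁⌋:
  k=1: m=17, d=32, a=1
  k=2: m=15, d=3, a=10
  k=3: m=15, d=32, a=1
  k=4: m=17, d=1, a=34
d=1 and a=2a₀=34 at k=4, so the next step gives (m, d) = (17, 32) again — its k=1 value — and the period has length 4.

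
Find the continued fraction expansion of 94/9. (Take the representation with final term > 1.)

94 = 10×9 + 4
9 = 2×4 + 1
4 = 4×1 + 0  (stop)
So 94/9 = [10; 2, 4].

[10; 2, 4]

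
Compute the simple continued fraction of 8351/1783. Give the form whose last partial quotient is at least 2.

8351 = 4×1783 + 1219
1783 = 1×1219 + 564
1219 = 2×564 + 91
564 = 6×91 + 18
91 = 5×18 + 1
18 = 18×1 + 0  (stop)
So 8351/1783 = [4; 1, 2, 6, 5, 18].

[4; 1, 2, 6, 5, 18]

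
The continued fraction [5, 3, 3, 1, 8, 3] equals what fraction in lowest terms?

Using pₖ = aₖpₖ₋₁ + pₖ₋₂ and qₖ = aₖqₖ₋₁ + qₖ₋₂:
  k=0: a=5, p=5, q=1
  k=1: a=3, p=16, q=3
  k=2: a=3, p=53, q=10
  k=3: a=1, p=69, q=13
  k=4: a=8, p=605, q=114
  k=5: a=3, p=1884, q=355

1884/355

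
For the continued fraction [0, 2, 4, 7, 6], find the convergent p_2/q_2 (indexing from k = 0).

Using pₖ = aₖpₖ₋₁ + pₖ₋₂, qₖ = aₖqₖ₋₁ + qₖ₋₂ (with p₋₁=1, p₋₂=0, q₋₁=0, q₋₂=1):
  k=0: a=0, p=0, q=1
  k=1: a=2, p=1, q=2
  k=2: a=4, p=4, q=9

4/9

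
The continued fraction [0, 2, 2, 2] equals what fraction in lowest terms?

Fold from the inside: start with 2/1.
  2 + 1/2 = 5/2
  2 + 2/5 = 12/5
  0 + 5/12 = 5/12

5/12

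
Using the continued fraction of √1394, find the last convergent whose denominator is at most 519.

√1394 = [37; 2, 1, 36, 1, 2, 74, …] (period length 6).
Convergents:
  p_0/q_0 = 37/1
  p_1/q_1 = 75/2
  p_2/q_2 = 112/3
  p_3/q_3 = 4107/110
  p_4/q_4 = 4219/113
  p_5/q_5 = 12545/336
  p_6/q_6 = 932549/24977
q_5 = 336 ≤ 519 < 24977 = q_6, so the answer is 12545/336.

12545/336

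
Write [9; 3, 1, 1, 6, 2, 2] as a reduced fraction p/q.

2265/244

Using pₖ = aₖpₖ₋₁ + pₖ₋₂ and qₖ = aₖqₖ₋₁ + qₖ₋₂:
  k=0: a=9, p=9, q=1
  k=1: a=3, p=28, q=3
  k=2: a=1, p=37, q=4
  k=3: a=1, p=65, q=7
  k=4: a=6, p=427, q=46
  k=5: a=2, p=919, q=99
  k=6: a=2, p=2265, q=244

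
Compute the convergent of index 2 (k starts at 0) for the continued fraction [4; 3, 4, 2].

Using pₖ = aₖpₖ₋₁ + pₖ₋₂, qₖ = aₖqₖ₋₁ + qₖ₋₂ (with p₋₁=1, p₋₂=0, q₋₁=0, q₋₂=1):
  k=0: a=4, p=4, q=1
  k=1: a=3, p=13, q=3
  k=2: a=4, p=56, q=13

56/13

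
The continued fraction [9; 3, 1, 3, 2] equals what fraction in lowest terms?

315/34

Fold from the inside: start with 2/1.
  3 + 1/2 = 7/2
  1 + 2/7 = 9/7
  3 + 7/9 = 34/9
  9 + 9/34 = 315/34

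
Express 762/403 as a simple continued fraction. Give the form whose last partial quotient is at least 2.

762 = 1·403 + 359
403 = 1·359 + 44
359 = 8·44 + 7
44 = 6·7 + 2
7 = 3·2 + 1
2 = 2·1 + 0  (stop)
So 762/403 = [1; 1, 8, 6, 3, 2].

[1; 1, 8, 6, 3, 2]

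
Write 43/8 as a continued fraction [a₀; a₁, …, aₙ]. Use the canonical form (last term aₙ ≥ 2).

[5; 2, 1, 2]

43 = 5·8 + 3
8 = 2·3 + 2
3 = 1·2 + 1
2 = 2·1 + 0  (stop)
So 43/8 = [5; 2, 1, 2].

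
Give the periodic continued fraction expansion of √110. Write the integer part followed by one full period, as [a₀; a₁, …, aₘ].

[10; 2, 20]

a₀ = ⌊√110⌋ = 10.
With m₀=0, d₀=1 and mₖ₊₁ = dₖaₖ − mₖ, dₖ₊₁ = (n − mₖ₊₁²)/dₖ, aₖ₊₁ = ⌊(a₀+mₖ₊₁)/dₖ₊₁⌋:
  k=1: m=10, d=10, a=2
  k=2: m=10, d=1, a=20
d=1 and a=2a₀=20 at k=2, so the next step gives (m, d) = (10, 10) again — its k=1 value — and the period has length 2.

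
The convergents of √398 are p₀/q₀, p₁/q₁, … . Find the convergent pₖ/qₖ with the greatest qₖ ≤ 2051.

√398 = [19; 1, 18, 1, 38, …] (period length 4).
Convergents:
  p_0/q_0 = 19/1
  p_1/q_1 = 20/1
  p_2/q_2 = 379/19
  p_3/q_3 = 399/20
  p_4/q_4 = 15541/779
  p_5/q_5 = 15940/799
  p_6/q_6 = 302461/15161
q_5 = 799 ≤ 2051 < 15161 = q_6, so the answer is 15940/799.

15940/799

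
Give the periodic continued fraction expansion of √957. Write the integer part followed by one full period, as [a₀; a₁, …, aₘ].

[30; 1, 14, 2, 14, 1, 60]

a₀ = ⌊√957⌋ = 30.
With m₀=0, d₀=1 and mₖ₊₁ = dₖaₖ − mₖ, dₖ₊₁ = (n − mₖ₊₁²)/dₖ, aₖ₊₁ = ⌊(a₀+mₖ₊₁)/dₖ₊₁⌋:
  k=1: m=30, d=57, a=1
  k=2: m=27, d=4, a=14
  k=3: m=29, d=29, a=2
  k=4: m=29, d=4, a=14
  k=5: m=27, d=57, a=1
  k=6: m=30, d=1, a=60
d=1 and a=2a₀=60 at k=6, so the next step gives (m, d) = (30, 57) again — its k=1 value — and the period has length 6.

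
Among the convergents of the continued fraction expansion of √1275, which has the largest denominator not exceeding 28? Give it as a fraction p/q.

√1275 = [35; 1, 2, 2, 2, 2, 2, 1, 70, …] (period length 8).
Convergents:
  p_0/q_0 = 35/1
  p_1/q_1 = 36/1
  p_2/q_2 = 107/3
  p_3/q_3 = 250/7
  p_4/q_4 = 607/17
  p_5/q_5 = 1464/41
q_4 = 17 ≤ 28 < 41 = q_5, so the answer is 607/17.

607/17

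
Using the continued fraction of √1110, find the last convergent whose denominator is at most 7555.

132567/3979

√1110 = [33; 3, 6, 3, 66, …] (period length 4).
Convergents:
  p_0/q_0 = 33/1
  p_1/q_1 = 100/3
  p_2/q_2 = 633/19
  p_3/q_3 = 1999/60
  p_4/q_4 = 132567/3979
  p_5/q_5 = 399700/11997
q_4 = 3979 ≤ 7555 < 11997 = q_5, so the answer is 132567/3979.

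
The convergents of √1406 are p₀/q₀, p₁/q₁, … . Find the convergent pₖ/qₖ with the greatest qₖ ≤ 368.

√1406 = [37; 2, 74, …] (period length 2).
Convergents:
  p_0/q_0 = 37/1
  p_1/q_1 = 75/2
  p_2/q_2 = 5587/149
  p_3/q_3 = 11249/300
  p_4/q_4 = 838013/22349
q_3 = 300 ≤ 368 < 22349 = q_4, so the answer is 11249/300.

11249/300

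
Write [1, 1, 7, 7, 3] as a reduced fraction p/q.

Fold from the inside: start with 3/1.
  7 + 1/3 = 22/3
  7 + 3/22 = 157/22
  1 + 22/157 = 179/157
  1 + 157/179 = 336/179

336/179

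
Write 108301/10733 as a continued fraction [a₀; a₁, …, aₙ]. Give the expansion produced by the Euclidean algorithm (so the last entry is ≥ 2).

[10; 11, 18, 1, 2, 17]

108301 = 10·10733 + 971
10733 = 11·971 + 52
971 = 18·52 + 35
52 = 1·35 + 17
35 = 2·17 + 1
17 = 17·1 + 0  (stop)
So 108301/10733 = [10; 11, 18, 1, 2, 17].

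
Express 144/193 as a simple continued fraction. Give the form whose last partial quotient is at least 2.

144 = 0·193 + 144
193 = 1·144 + 49
144 = 2·49 + 46
49 = 1·46 + 3
46 = 15·3 + 1
3 = 3·1 + 0  (stop)
So 144/193 = [0; 1, 2, 1, 15, 3].

[0; 1, 2, 1, 15, 3]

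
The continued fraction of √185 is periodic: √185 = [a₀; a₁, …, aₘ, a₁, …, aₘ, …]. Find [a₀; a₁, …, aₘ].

a₀ = ⌊√185⌋ = 13.
With m₀=0, d₀=1 and mₖ₊₁ = dₖaₖ − mₖ, dₖ₊₁ = (n − mₖ₊₁²)/dₖ, aₖ₊₁ = ⌊(a₀+mₖ₊₁)/dₖ₊₁⌋:
  k=1: m=13, d=16, a=1
  k=2: m=3, d=11, a=1
  k=3: m=8, d=11, a=1
  k=4: m=3, d=16, a=1
  k=5: m=13, d=1, a=26
d=1 and a=2a₀=26 at k=5, so the next step gives (m, d) = (13, 16) again — its k=1 value — and the period has length 5.

[13; 1, 1, 1, 1, 26]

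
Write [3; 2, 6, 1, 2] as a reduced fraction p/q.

149/43

Using pₖ = aₖpₖ₋₁ + pₖ₋₂ and qₖ = aₖqₖ₋₁ + qₖ₋₂:
  k=0: a=3, p=3, q=1
  k=1: a=2, p=7, q=2
  k=2: a=6, p=45, q=13
  k=3: a=1, p=52, q=15
  k=4: a=2, p=149, q=43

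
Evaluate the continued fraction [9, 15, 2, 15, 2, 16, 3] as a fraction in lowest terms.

Using pₖ = aₖpₖ₋₁ + pₖ₋₂ and qₖ = aₖqₖ₋₁ + qₖ₋₂:
  k=0: a=9, p=9, q=1
  k=1: a=15, p=136, q=15
  k=2: a=2, p=281, q=31
  k=3: a=15, p=4351, q=480
  k=4: a=2, p=8983, q=991
  k=5: a=16, p=148079, q=16336
  k=6: a=3, p=453220, q=49999

453220/49999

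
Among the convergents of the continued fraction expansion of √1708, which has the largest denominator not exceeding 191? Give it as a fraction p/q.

√1708 = [41; 3, 20, 3, 82, …] (period length 4).
Convergents:
  p_0/q_0 = 41/1
  p_1/q_1 = 124/3
  p_2/q_2 = 2521/61
  p_3/q_3 = 7687/186
  p_4/q_4 = 632855/15313
q_3 = 186 ≤ 191 < 15313 = q_4, so the answer is 7687/186.

7687/186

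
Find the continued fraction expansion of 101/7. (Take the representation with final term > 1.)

101 = 14·7 + 3
7 = 2·3 + 1
3 = 3·1 + 0  (stop)
So 101/7 = [14; 2, 3].

[14; 2, 3]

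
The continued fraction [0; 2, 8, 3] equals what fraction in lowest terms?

Fold from the inside: start with 3/1.
  8 + 1/3 = 25/3
  2 + 3/25 = 53/25
  0 + 25/53 = 25/53

25/53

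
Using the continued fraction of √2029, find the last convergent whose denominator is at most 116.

√2029 = [45; 22, 1, 1, 22, 90, …] (period length 5).
Convergents:
  p_0/q_0 = 45/1
  p_1/q_1 = 991/22
  p_2/q_2 = 1036/23
  p_3/q_3 = 2027/45
  p_4/q_4 = 45630/1013
q_3 = 45 ≤ 116 < 1013 = q_4, so the answer is 2027/45.

2027/45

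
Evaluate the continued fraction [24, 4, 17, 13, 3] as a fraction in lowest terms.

67211/2772

Using pₖ = aₖpₖ₋₁ + pₖ₋₂ and qₖ = aₖqₖ₋₁ + qₖ₋₂:
  k=0: a=24, p=24, q=1
  k=1: a=4, p=97, q=4
  k=2: a=17, p=1673, q=69
  k=3: a=13, p=21846, q=901
  k=4: a=3, p=67211, q=2772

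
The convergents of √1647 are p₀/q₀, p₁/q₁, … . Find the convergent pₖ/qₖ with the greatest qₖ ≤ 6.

√1647 = [40; 1, 1, 2, 1, 1, 80, …] (period length 6).
Convergents:
  p_0/q_0 = 40/1
  p_1/q_1 = 41/1
  p_2/q_2 = 81/2
  p_3/q_3 = 203/5
  p_4/q_4 = 284/7
q_3 = 5 ≤ 6 < 7 = q_4, so the answer is 203/5.

203/5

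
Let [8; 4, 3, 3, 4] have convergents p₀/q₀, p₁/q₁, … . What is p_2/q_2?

Using pₖ = aₖpₖ₋₁ + pₖ₋₂, qₖ = aₖqₖ₋₁ + qₖ₋₂ (with p₋₁=1, p₋₂=0, q₋₁=0, q₋₂=1):
  k=0: a=8, p=8, q=1
  k=1: a=4, p=33, q=4
  k=2: a=3, p=107, q=13

107/13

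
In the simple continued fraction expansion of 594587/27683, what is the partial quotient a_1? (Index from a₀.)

2

594587 = 21·27683 + 13244   →  a_0 = 21
27683 = 2·13244 + 1195   →  a_1 = 2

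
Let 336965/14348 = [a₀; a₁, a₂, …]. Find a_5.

15

336965 = 23·14348 + 6961   →  a_0 = 23
14348 = 2·6961 + 426   →  a_1 = 2
6961 = 16·426 + 145   →  a_2 = 16
426 = 2·145 + 136   →  a_3 = 2
145 = 1·136 + 9   →  a_4 = 1
136 = 15·9 + 1   →  a_5 = 15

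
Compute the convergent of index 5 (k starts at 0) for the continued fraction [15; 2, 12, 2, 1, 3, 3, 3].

4381/283

Using pₖ = aₖpₖ₋₁ + pₖ₋₂, qₖ = aₖqₖ₋₁ + qₖ₋₂ (with p₋₁=1, p₋₂=0, q₋₁=0, q₋₂=1):
  k=0: a=15, p=15, q=1
  k=1: a=2, p=31, q=2
  k=2: a=12, p=387, q=25
  k=3: a=2, p=805, q=52
  k=4: a=1, p=1192, q=77
  k=5: a=3, p=4381, q=283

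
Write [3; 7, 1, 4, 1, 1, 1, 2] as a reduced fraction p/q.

Fold from the inside: start with 2/1.
  1 + 1/2 = 3/2
  1 + 2/3 = 5/3
  1 + 3/5 = 8/5
  4 + 5/8 = 37/8
  1 + 8/37 = 45/37
  7 + 37/45 = 352/45
  3 + 45/352 = 1101/352

1101/352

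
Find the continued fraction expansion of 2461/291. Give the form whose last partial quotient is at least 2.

2461 = 8×291 + 133
291 = 2×133 + 25
133 = 5×25 + 8
25 = 3×8 + 1
8 = 8×1 + 0  (stop)
So 2461/291 = [8; 2, 5, 3, 8].

[8; 2, 5, 3, 8]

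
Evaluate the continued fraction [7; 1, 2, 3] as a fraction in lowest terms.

77/10

Fold from the inside: start with 3/1.
  2 + 1/3 = 7/3
  1 + 3/7 = 10/7
  7 + 7/10 = 77/10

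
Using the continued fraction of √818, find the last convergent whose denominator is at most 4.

√818 = [28; 1, 1, 1, 1, 56, …] (period length 5).
Convergents:
  p_0/q_0 = 28/1
  p_1/q_1 = 29/1
  p_2/q_2 = 57/2
  p_3/q_3 = 86/3
  p_4/q_4 = 143/5
q_3 = 3 ≤ 4 < 5 = q_4, so the answer is 86/3.

86/3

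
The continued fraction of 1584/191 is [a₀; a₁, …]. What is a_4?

1584 = 8·191 + 56   →  a_0 = 8
191 = 3·56 + 23   →  a_1 = 3
56 = 2·23 + 10   →  a_2 = 2
23 = 2·10 + 3   →  a_3 = 2
10 = 3·3 + 1   →  a_4 = 3

3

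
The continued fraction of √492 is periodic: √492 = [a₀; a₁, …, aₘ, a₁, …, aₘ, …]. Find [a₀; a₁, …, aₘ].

a₀ = ⌊√492⌋ = 22.
With m₀=0, d₀=1 and mₖ₊₁ = dₖaₖ − mₖ, dₖ₊₁ = (n − mₖ₊₁²)/dₖ, aₖ₊₁ = ⌊(a₀+mₖ₊₁)/dₖ₊₁⌋:
  k=1: m=22, d=8, a=5
  k=2: m=18, d=21, a=1
  k=3: m=3, d=23, a=1
  k=4: m=20, d=4, a=10
  k=5: m=20, d=23, a=1
  k=6: m=3, d=21, a=1
  k=7: m=18, d=8, a=5
  k=8: m=22, d=1, a=44
d=1 and a=2a₀=44 at k=8, so the next step gives (m, d) = (22, 8) again — its k=1 value — and the period has length 8.

[22; 5, 1, 1, 10, 1, 1, 5, 44]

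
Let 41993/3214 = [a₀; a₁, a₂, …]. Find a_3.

3

41993 = 13·3214 + 211   →  a_0 = 13
3214 = 15·211 + 49   →  a_1 = 15
211 = 4·49 + 15   →  a_2 = 4
49 = 3·15 + 4   →  a_3 = 3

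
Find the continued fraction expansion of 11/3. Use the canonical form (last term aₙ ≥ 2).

[3; 1, 2]

11 = 3·3 + 2
3 = 1·2 + 1
2 = 2·1 + 0  (stop)
So 11/3 = [3; 1, 2].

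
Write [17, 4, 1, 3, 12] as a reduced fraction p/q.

Using pₖ = aₖpₖ₋₁ + pₖ₋₂ and qₖ = aₖqₖ₋₁ + qₖ₋₂:
  k=0: a=17, p=17, q=1
  k=1: a=4, p=69, q=4
  k=2: a=1, p=86, q=5
  k=3: a=3, p=327, q=19
  k=4: a=12, p=4010, q=233

4010/233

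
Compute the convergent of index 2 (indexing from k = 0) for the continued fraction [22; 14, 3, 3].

949/43

Using pₖ = aₖpₖ₋₁ + pₖ₋₂, qₖ = aₖqₖ₋₁ + qₖ₋₂ (with p₋₁=1, p₋₂=0, q₋₁=0, q₋₂=1):
  k=0: a=22, p=22, q=1
  k=1: a=14, p=309, q=14
  k=2: a=3, p=949, q=43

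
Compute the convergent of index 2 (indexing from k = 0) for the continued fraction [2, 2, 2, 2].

12/5

Using pₖ = aₖpₖ₋₁ + pₖ₋₂, qₖ = aₖqₖ₋₁ + qₖ₋₂ (with p₋₁=1, p₋₂=0, q₋₁=0, q₋₂=1):
  k=0: a=2, p=2, q=1
  k=1: a=2, p=5, q=2
  k=2: a=2, p=12, q=5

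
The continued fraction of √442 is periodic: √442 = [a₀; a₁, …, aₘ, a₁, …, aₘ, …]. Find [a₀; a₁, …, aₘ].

a₀ = ⌊√442⌋ = 21.
With m₀=0, d₀=1 and mₖ₊₁ = dₖaₖ − mₖ, dₖ₊₁ = (n − mₖ₊₁²)/dₖ, aₖ₊₁ = ⌊(a₀+mₖ₊₁)/dₖ₊₁⌋:
  k=1: m=21, d=1, a=42
d=1 and a=2a₀=42 at k=1, so the next step gives (m, d) = (21, 1) again — its k=1 value — and the period has length 1.

[21; 42]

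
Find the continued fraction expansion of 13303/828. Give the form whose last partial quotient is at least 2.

13303 = 16·828 + 55
828 = 15·55 + 3
55 = 18·3 + 1
3 = 3·1 + 0  (stop)
So 13303/828 = [16; 15, 18, 3].

[16; 15, 18, 3]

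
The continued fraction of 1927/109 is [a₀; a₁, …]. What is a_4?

1

1927 = 17·109 + 74   →  a_0 = 17
109 = 1·74 + 35   →  a_1 = 1
74 = 2·35 + 4   →  a_2 = 2
35 = 8·4 + 3   →  a_3 = 8
4 = 1·3 + 1   →  a_4 = 1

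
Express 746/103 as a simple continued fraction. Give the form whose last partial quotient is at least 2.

[7; 4, 8, 3]

746 = 7×103 + 25
103 = 4×25 + 3
25 = 8×3 + 1
3 = 3×1 + 0  (stop)
So 746/103 = [7; 4, 8, 3].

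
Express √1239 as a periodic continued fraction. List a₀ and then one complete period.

[35; 5, 70]

a₀ = ⌊√1239⌋ = 35.
With m₀=0, d₀=1 and mₖ₊₁ = dₖaₖ − mₖ, dₖ₊₁ = (n − mₖ₊₁²)/dₖ, aₖ₊₁ = ⌊(a₀+mₖ₊₁)/dₖ₊₁⌋:
  k=1: m=35, d=14, a=5
  k=2: m=35, d=1, a=70
d=1 and a=2a₀=70 at k=2, so the next step gives (m, d) = (35, 14) again — its k=1 value — and the period has length 2.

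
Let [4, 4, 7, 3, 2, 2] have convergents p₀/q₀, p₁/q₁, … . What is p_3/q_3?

Using pₖ = aₖpₖ₋₁ + pₖ₋₂, qₖ = aₖqₖ₋₁ + qₖ₋₂ (with p₋₁=1, p₋₂=0, q₋₁=0, q₋₂=1):
  k=0: a=4, p=4, q=1
  k=1: a=4, p=17, q=4
  k=2: a=7, p=123, q=29
  k=3: a=3, p=386, q=91

386/91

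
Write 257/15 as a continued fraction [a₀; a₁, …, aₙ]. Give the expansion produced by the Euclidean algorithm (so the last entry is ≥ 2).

257 = 17·15 + 2
15 = 7·2 + 1
2 = 2·1 + 0  (stop)
So 257/15 = [17; 7, 2].

[17; 7, 2]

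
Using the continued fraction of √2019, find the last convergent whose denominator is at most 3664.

60615/1349

√2019 = [44; 1, 13, 1, 88, …] (period length 4).
Convergents:
  p_0/q_0 = 44/1
  p_1/q_1 = 45/1
  p_2/q_2 = 629/14
  p_3/q_3 = 674/15
  p_4/q_4 = 59941/1334
  p_5/q_5 = 60615/1349
  p_6/q_6 = 847936/18871
q_5 = 1349 ≤ 3664 < 18871 = q_6, so the answer is 60615/1349.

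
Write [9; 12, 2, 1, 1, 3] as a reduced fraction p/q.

Fold from the inside: start with 3/1.
  1 + 1/3 = 4/3
  1 + 3/4 = 7/4
  2 + 4/7 = 18/7
  12 + 7/18 = 223/18
  9 + 18/223 = 2025/223

2025/223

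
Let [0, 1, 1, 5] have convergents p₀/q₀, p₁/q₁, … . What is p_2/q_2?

1/2

Using pₖ = aₖpₖ₋₁ + pₖ₋₂, qₖ = aₖqₖ₋₁ + qₖ₋₂ (with p₋₁=1, p₋₂=0, q₋₁=0, q₋₂=1):
  k=0: a=0, p=0, q=1
  k=1: a=1, p=1, q=1
  k=2: a=1, p=1, q=2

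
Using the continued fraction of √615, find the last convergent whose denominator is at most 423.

6175/249

√615 = [24; 1, 3, 1, 48, …] (period length 4).
Convergents:
  p_0/q_0 = 24/1
  p_1/q_1 = 25/1
  p_2/q_2 = 99/4
  p_3/q_3 = 124/5
  p_4/q_4 = 6051/244
  p_5/q_5 = 6175/249
  p_6/q_6 = 24576/991
q_5 = 249 ≤ 423 < 991 = q_6, so the answer is 6175/249.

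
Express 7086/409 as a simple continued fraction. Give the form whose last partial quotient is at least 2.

[17; 3, 13, 3, 3]

7086 = 17×409 + 133
409 = 3×133 + 10
133 = 13×10 + 3
10 = 3×3 + 1
3 = 3×1 + 0  (stop)
So 7086/409 = [17; 3, 13, 3, 3].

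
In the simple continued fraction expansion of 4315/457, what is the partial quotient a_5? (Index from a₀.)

3

4315 = 9·457 + 202   →  a_0 = 9
457 = 2·202 + 53   →  a_1 = 2
202 = 3·53 + 43   →  a_2 = 3
53 = 1·43 + 10   →  a_3 = 1
43 = 4·10 + 3   →  a_4 = 4
10 = 3·3 + 1   →  a_5 = 3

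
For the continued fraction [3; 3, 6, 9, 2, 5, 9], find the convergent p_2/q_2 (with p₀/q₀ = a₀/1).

Using pₖ = aₖpₖ₋₁ + pₖ₋₂, qₖ = aₖqₖ₋₁ + qₖ₋₂ (with p₋₁=1, p₋₂=0, q₋₁=0, q₋₂=1):
  k=0: a=3, p=3, q=1
  k=1: a=3, p=10, q=3
  k=2: a=6, p=63, q=19

63/19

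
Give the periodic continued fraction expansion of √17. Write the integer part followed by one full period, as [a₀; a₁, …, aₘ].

[4; 8]

a₀ = ⌊√17⌋ = 4.
With m₀=0, d₀=1 and mₖ₊₁ = dₖaₖ − mₖ, dₖ₊₁ = (n − mₖ₊₁²)/dₖ, aₖ₊₁ = ⌊(a₀+mₖ₊₁)/dₖ₊₁⌋:
  k=1: m=4, d=1, a=8
d=1 and a=2a₀=8 at k=1, so the next step gives (m, d) = (4, 1) again — its k=1 value — and the period has length 1.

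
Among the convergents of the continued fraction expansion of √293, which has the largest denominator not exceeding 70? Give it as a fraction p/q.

√293 = [17; 8, 1, 1, 8, 34, …] (period length 5).
Convergents:
  p_0/q_0 = 17/1
  p_1/q_1 = 137/8
  p_2/q_2 = 154/9
  p_3/q_3 = 291/17
  p_4/q_4 = 2482/145
q_3 = 17 ≤ 70 < 145 = q_4, so the answer is 291/17.

291/17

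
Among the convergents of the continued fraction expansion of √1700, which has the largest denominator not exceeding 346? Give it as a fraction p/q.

√1700 = [41; 4, 3, 20, 3, 4, 82, …] (period length 6).
Convergents:
  p_0/q_0 = 41/1
  p_1/q_1 = 165/4
  p_2/q_2 = 536/13
  p_3/q_3 = 10885/264
  p_4/q_4 = 33191/805
q_3 = 264 ≤ 346 < 805 = q_4, so the answer is 10885/264.

10885/264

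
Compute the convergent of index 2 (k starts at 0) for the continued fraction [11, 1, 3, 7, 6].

47/4

Using pₖ = aₖpₖ₋₁ + pₖ₋₂, qₖ = aₖqₖ₋₁ + qₖ₋₂ (with p₋₁=1, p₋₂=0, q₋₁=0, q₋₂=1):
  k=0: a=11, p=11, q=1
  k=1: a=1, p=12, q=1
  k=2: a=3, p=47, q=4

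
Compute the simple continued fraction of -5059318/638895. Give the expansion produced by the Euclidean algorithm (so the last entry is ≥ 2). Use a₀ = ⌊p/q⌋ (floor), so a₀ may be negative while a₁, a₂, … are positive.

[-8; 12, 3, 11, 2, 3, 12, 17]

-5059318 = -8*638895 + 51842
638895 = 12*51842 + 16791
51842 = 3*16791 + 1469
16791 = 11*1469 + 632
1469 = 2*632 + 205
632 = 3*205 + 17
205 = 12*17 + 1
17 = 17*1 + 0  (stop)
So -5059318/638895 = [-8; 12, 3, 11, 2, 3, 12, 17].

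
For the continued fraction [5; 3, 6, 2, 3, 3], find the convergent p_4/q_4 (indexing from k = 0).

755/142

Using pₖ = aₖpₖ₋₁ + pₖ₋₂, qₖ = aₖqₖ₋₁ + qₖ₋₂ (with p₋₁=1, p₋₂=0, q₋₁=0, q₋₂=1):
  k=0: a=5, p=5, q=1
  k=1: a=3, p=16, q=3
  k=2: a=6, p=101, q=19
  k=3: a=2, p=218, q=41
  k=4: a=3, p=755, q=142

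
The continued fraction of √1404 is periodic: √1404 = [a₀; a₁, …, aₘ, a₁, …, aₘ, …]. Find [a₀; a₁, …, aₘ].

[37; 2, 7, 1, 4, 1, 7, 2, 74]

a₀ = ⌊√1404⌋ = 37.
With m₀=0, d₀=1 and mₖ₊₁ = dₖaₖ − mₖ, dₖ₊₁ = (n − mₖ₊₁²)/dₖ, aₖ₊₁ = ⌊(a₀+mₖ₊₁)/dₖ₊₁⌋:
  k=1: m=37, d=35, a=2
  k=2: m=33, d=9, a=7
  k=3: m=30, d=56, a=1
  k=4: m=26, d=13, a=4
  k=5: m=26, d=56, a=1
  k=6: m=30, d=9, a=7
  k=7: m=33, d=35, a=2
  k=8: m=37, d=1, a=74
d=1 and a=2a₀=74 at k=8, so the next step gives (m, d) = (37, 35) again — its k=1 value — and the period has length 8.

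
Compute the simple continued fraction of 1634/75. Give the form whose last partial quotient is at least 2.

1634 = 21×75 + 59
75 = 1×59 + 16
59 = 3×16 + 11
16 = 1×11 + 5
11 = 2×5 + 1
5 = 5×1 + 0  (stop)
So 1634/75 = [21; 1, 3, 1, 2, 5].

[21; 1, 3, 1, 2, 5]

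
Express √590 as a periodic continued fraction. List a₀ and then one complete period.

[24; 3, 2, 4, 2, 3, 48]

a₀ = ⌊√590⌋ = 24.
With m₀=0, d₀=1 and mₖ₊₁ = dₖaₖ − mₖ, dₖ₊₁ = (n − mₖ₊₁²)/dₖ, aₖ₊₁ = ⌊(a₀+mₖ₊₁)/dₖ₊₁⌋:
  k=1: m=24, d=14, a=3
  k=2: m=18, d=19, a=2
  k=3: m=20, d=10, a=4
  k=4: m=20, d=19, a=2
  k=5: m=18, d=14, a=3
  k=6: m=24, d=1, a=48
d=1 and a=2a₀=48 at k=6, so the next step gives (m, d) = (24, 14) again — its k=1 value — and the period has length 6.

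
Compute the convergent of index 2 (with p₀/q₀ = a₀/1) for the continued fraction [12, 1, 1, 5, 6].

Using pₖ = aₖpₖ₋₁ + pₖ₋₂, qₖ = aₖqₖ₋₁ + qₖ₋₂ (with p₋₁=1, p₋₂=0, q₋₁=0, q₋₂=1):
  k=0: a=12, p=12, q=1
  k=1: a=1, p=13, q=1
  k=2: a=1, p=25, q=2

25/2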